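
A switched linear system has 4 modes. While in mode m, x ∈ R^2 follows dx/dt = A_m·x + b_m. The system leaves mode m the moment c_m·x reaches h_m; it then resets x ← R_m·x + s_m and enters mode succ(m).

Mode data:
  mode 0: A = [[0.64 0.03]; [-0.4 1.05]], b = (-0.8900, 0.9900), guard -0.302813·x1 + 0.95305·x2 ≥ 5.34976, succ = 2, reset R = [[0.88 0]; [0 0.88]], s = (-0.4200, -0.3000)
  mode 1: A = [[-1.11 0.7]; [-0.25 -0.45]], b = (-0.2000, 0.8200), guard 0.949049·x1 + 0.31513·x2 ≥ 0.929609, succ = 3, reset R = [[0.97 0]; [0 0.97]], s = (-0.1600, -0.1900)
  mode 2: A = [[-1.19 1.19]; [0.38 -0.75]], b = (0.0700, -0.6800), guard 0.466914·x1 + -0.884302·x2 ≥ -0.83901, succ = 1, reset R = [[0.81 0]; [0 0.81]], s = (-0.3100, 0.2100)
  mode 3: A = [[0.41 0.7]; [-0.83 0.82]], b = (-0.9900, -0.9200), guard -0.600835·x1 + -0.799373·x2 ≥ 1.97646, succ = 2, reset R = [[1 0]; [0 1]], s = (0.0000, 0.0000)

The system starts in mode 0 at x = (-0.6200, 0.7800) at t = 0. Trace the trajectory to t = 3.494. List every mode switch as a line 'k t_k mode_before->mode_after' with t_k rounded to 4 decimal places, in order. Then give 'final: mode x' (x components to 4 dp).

1 1.0011 0->2
2 2.0036 2->1
3 2.6452 1->3
final: 3 0.2173 0.8832

Mode 0: guard c·x = 5.3498 hit at Δt = 1.0011 (t = 1.0011), x⁻ = (-2.3322, 4.8723) → reset → x⁺ = (-2.4723, 3.9876), jump to mode 2
Mode 2: guard c·x = -0.8390 hit at Δt = 1.0025 (t = 2.0036), x⁻ = (0.8144, 1.3788) → reset → x⁺ = (0.3496, 1.3268), jump to mode 1
Mode 1: guard c·x = 0.9296 hit at Δt = 0.6416 (t = 2.6452), x⁻ = (0.5183, 1.3890) → reset → x⁺ = (0.3428, 1.1573), jump to mode 3
Mode 3: flow for 0.8488 to horizon, guard not reached → x = (0.2173, 0.8832)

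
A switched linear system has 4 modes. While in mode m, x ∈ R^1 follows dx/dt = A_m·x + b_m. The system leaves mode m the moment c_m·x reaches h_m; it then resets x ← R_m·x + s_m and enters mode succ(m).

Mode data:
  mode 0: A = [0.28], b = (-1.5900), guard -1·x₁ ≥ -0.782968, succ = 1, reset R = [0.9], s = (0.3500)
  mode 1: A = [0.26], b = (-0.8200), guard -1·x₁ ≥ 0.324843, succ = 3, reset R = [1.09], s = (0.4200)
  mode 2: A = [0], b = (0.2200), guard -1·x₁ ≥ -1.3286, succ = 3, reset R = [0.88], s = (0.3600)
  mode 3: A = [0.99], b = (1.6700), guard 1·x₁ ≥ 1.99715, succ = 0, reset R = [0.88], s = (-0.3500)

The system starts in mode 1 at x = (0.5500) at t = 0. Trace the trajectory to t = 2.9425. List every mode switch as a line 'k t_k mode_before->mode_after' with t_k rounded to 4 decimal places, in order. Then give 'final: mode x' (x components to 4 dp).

1 1.1141 1->3
2 1.8644 3->0
3 2.3518 0->1
final: 1 0.7062

Mode 1: guard c·x = 0.3248 hit at Δt = 1.1141 (t = 1.1141), x⁻ = (-0.3248) → reset → x⁺ = (0.0659), jump to mode 3
Mode 3: guard c·x = 1.9971 hit at Δt = 0.7503 (t = 1.8644), x⁻ = (1.9972) → reset → x⁺ = (1.4075), jump to mode 0
Mode 0: guard c·x = -0.7830 hit at Δt = 0.4874 (t = 2.3518), x⁻ = (0.7830) → reset → x⁺ = (1.0547), jump to mode 1
Mode 1: flow for 0.5907 to horizon, guard not reached → x = (0.7062)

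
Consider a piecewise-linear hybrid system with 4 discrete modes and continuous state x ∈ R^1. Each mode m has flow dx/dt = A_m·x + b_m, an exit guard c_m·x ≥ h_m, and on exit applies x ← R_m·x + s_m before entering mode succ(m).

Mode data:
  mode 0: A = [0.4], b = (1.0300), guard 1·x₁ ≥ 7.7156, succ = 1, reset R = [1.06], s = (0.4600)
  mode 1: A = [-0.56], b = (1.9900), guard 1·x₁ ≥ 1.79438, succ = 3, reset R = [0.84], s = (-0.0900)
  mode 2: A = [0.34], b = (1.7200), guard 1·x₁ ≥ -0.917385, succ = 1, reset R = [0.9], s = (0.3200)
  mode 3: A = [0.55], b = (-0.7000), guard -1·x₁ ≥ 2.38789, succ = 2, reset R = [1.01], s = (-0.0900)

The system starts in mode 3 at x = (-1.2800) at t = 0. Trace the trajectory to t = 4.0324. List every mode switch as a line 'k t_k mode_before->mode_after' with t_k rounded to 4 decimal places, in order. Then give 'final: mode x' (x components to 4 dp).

Mode 3: guard c·x = 2.3879 hit at Δt = 0.6554 (t = 0.6554), x⁻ = (-2.3879) → reset → x⁺ = (-2.5018), jump to mode 2
Mode 2: guard c·x = -0.9174 hit at Δt = 1.4182 (t = 2.0736), x⁻ = (-0.9174) → reset → x⁺ = (-0.5056), jump to mode 1
Mode 1: guard c·x = 1.7944 hit at Δt = 1.4931 (t = 3.5667), x⁻ = (1.7944) → reset → x⁺ = (1.4173), jump to mode 3
Mode 3: flow for 0.4657 to horizon, guard not reached → x = (1.4595)

1 0.6554 3->2
2 2.0736 2->1
3 3.5667 1->3
final: 3 1.4595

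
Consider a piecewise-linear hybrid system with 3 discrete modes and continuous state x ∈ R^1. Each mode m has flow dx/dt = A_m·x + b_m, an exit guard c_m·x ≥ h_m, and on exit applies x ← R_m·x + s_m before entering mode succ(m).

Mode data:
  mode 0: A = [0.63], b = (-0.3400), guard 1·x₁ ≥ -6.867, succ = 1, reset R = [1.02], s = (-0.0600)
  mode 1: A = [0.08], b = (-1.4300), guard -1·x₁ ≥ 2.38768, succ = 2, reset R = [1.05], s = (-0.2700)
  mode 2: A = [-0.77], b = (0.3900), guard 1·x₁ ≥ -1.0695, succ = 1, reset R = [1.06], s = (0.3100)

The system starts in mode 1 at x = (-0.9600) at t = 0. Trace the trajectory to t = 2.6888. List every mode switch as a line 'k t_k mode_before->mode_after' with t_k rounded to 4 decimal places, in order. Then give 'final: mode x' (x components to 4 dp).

Mode 1: guard c·x = 2.3877 hit at Δt = 0.9133 (t = 0.9133), x⁻ = (-2.3877) → reset → x⁺ = (-2.7771), jump to mode 2
Mode 2: guard c·x = -1.0695 hit at Δt = 0.9533 (t = 1.8666), x⁻ = (-1.0695) → reset → x⁺ = (-0.8237), jump to mode 1
Mode 1: flow for 0.8222 to horizon, guard not reached → x = (-2.0949)

1 0.9133 1->2
2 1.8666 2->1
final: 1 -2.0949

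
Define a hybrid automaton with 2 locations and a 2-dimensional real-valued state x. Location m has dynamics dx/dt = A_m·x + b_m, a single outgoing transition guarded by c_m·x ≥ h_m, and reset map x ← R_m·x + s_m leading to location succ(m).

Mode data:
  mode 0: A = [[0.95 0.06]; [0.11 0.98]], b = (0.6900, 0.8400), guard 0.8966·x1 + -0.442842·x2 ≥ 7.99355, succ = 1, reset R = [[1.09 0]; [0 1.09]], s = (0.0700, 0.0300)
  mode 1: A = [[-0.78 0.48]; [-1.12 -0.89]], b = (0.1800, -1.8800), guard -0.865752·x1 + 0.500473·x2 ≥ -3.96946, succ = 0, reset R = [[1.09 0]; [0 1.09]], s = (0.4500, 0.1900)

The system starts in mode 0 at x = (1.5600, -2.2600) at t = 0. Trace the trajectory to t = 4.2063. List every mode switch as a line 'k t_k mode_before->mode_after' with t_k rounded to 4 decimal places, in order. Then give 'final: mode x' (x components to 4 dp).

1 1.2765 0->1
2 2.3169 1->0
3 2.9907 0->1
4 3.6735 1->0
final: 0 0.4146 -14.2539

Mode 0: guard c·x = 7.9935 hit at Δt = 1.2765 (t = 1.2765), x⁻ = (6.4969, -4.8967) → reset → x⁺ = (7.1516, -5.3074), jump to mode 1
Mode 1: guard c·x = -3.9695 hit at Δt = 1.0404 (t = 2.3169), x⁻ = (1.1717, -5.9045) → reset → x⁺ = (1.7272, -6.2459), jump to mode 0
Mode 0: guard c·x = 7.9935 hit at Δt = 0.6738 (t = 2.9907), x⁻ = (3.4665, -11.0322) → reset → x⁺ = (3.8485, -11.9951), jump to mode 1
Mode 1: guard c·x = -3.9695 hit at Δt = 0.6828 (t = 3.6735), x⁻ = (-0.1933, -8.2658) → reset → x⁺ = (0.2393, -8.8197), jump to mode 0
Mode 0: flow for 0.5328 to horizon, guard not reached → x = (0.4146, -14.2539)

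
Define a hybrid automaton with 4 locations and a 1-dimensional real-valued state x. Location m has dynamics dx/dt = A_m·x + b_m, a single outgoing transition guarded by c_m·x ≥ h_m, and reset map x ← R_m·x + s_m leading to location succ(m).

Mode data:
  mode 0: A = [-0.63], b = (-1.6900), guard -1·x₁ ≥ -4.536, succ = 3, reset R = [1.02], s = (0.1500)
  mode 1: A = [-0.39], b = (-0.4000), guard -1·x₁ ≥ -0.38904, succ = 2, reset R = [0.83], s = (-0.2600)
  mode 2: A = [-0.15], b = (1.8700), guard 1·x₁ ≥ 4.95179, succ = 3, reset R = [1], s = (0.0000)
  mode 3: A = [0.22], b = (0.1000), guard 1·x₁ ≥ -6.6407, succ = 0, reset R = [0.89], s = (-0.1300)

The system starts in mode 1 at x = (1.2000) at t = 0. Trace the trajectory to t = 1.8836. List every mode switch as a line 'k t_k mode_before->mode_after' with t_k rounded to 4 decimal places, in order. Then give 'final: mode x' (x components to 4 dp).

Mode 1: guard c·x = -0.3890 hit at Δt = 1.1619 (t = 1.1619), x⁻ = (0.3890) → reset → x⁺ = (0.0629), jump to mode 2
Mode 2: flow for 0.7217 to horizon, guard not reached → x = (1.3355)

1 1.1619 1->2
final: 2 1.3355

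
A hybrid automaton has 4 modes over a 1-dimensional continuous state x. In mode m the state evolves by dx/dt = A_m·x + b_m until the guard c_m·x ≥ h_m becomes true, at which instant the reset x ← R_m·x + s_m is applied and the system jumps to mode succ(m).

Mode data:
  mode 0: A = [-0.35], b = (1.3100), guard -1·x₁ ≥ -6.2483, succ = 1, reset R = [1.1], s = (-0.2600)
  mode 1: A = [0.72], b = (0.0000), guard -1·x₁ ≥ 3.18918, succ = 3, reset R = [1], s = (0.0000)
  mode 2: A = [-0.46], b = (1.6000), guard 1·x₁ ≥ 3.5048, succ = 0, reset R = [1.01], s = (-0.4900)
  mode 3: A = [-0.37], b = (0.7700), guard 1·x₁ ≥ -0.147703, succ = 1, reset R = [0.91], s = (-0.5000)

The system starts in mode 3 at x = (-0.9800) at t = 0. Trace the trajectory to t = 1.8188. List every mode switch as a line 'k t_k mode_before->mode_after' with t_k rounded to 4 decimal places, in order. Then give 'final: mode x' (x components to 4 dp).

Mode 3: guard c·x = -0.1477 hit at Δt = 0.8576 (t = 0.8576), x⁻ = (-0.1477) → reset → x⁺ = (-0.6344), jump to mode 1
Mode 1: flow for 0.9612 to horizon, guard not reached → x = (-1.2674)

1 0.8576 3->1
final: 1 -1.2674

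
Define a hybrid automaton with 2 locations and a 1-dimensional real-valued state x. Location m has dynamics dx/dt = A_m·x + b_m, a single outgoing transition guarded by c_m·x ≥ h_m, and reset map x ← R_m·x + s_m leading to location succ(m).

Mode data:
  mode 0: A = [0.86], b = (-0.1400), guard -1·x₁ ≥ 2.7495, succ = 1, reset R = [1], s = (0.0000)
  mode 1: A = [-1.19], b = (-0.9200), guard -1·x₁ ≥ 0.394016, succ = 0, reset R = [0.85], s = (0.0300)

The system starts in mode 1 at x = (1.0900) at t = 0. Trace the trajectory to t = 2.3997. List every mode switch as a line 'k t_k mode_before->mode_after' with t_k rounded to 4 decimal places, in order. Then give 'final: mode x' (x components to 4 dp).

Mode 1: guard c·x = 0.3940 hit at Δt = 1.3380 (t = 1.3380), x⁻ = (-0.3940) → reset → x⁺ = (-0.3049), jump to mode 0
Mode 0: flow for 1.0617 to horizon, guard not reached → x = (-1.0027)

1 1.3380 1->0
final: 0 -1.0027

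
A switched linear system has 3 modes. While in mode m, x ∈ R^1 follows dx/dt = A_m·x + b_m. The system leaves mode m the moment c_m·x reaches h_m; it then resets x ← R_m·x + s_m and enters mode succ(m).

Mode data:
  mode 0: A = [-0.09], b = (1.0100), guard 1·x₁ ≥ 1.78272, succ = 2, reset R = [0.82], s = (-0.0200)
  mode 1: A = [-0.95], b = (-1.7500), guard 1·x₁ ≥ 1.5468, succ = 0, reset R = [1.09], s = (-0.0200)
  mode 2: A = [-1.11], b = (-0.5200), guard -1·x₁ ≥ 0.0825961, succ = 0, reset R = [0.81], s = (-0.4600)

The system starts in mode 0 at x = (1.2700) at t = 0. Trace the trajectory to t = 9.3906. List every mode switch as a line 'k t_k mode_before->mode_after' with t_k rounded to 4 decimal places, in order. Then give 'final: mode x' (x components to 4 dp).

Mode 0: guard c·x = 1.7827 hit at Δt = 0.5877 (t = 0.5877), x⁻ = (1.7827) → reset → x⁺ = (1.4418), jump to mode 2
Mode 2: guard c·x = 0.0826 hit at Δt = 1.4410 (t = 2.0287), x⁻ = (-0.0826) → reset → x⁺ = (-0.5269), jump to mode 0
Mode 0: guard c·x = 1.7827 hit at Δt = 2.4320 (t = 4.4606), x⁻ = (1.7827) → reset → x⁺ = (1.4418), jump to mode 2
Mode 2: guard c·x = 0.0826 hit at Δt = 1.4410 (t = 5.9016), x⁻ = (-0.0826) → reset → x⁺ = (-0.5269), jump to mode 0
Mode 0: guard c·x = 1.7827 hit at Δt = 2.4320 (t = 8.3336), x⁻ = (1.7827) → reset → x⁺ = (1.4418), jump to mode 2
Mode 2: flow for 1.0570 to horizon, guard not reached → x = (0.1225)

1 0.5877 0->2
2 2.0287 2->0
3 4.4606 0->2
4 5.9016 2->0
5 8.3336 0->2
final: 2 0.1225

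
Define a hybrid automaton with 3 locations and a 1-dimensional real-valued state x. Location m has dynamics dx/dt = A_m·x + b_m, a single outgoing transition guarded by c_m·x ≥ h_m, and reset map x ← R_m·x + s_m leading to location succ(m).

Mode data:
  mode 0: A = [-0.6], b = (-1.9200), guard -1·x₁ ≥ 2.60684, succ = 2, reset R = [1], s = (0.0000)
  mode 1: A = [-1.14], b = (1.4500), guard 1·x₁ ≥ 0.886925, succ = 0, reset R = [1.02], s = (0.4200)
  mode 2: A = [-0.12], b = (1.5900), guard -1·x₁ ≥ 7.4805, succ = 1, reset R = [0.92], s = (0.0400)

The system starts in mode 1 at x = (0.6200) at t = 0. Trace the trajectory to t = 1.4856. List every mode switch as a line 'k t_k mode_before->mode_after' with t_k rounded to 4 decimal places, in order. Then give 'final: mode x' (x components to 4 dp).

Mode 1: guard c·x = 0.8869 hit at Δt = 0.4620 (t = 0.4620), x⁻ = (0.8869) → reset → x⁺ = (1.3247), jump to mode 0
Mode 0: flow for 1.0236 to horizon, guard not reached → x = (-0.7517)

1 0.4620 1->0
final: 0 -0.7517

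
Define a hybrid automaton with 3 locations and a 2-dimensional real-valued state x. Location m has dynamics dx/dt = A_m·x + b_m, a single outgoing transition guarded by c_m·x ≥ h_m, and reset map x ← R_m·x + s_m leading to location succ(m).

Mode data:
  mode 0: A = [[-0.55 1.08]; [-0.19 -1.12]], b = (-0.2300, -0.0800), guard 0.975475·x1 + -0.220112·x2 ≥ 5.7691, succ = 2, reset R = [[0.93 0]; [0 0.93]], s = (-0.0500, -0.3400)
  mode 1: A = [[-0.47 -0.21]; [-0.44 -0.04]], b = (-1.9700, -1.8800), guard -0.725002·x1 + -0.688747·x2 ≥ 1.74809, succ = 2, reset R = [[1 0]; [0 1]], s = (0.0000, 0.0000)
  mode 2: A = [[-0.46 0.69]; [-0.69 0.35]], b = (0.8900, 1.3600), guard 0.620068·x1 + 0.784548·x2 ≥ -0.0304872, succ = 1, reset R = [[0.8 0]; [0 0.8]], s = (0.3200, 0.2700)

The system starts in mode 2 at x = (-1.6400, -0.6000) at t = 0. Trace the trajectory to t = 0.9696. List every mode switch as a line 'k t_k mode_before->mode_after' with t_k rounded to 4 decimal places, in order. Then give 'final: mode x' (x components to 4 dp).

Mode 2: guard c·x = -0.0305 hit at Δt = 0.5459 (t = 0.5459), x⁻ = (-0.8325, 0.6191) → reset → x⁺ = (-0.3460, 0.7653), jump to mode 1
Mode 1: flow for 0.4237 to horizon, guard not reached → x = (-1.0733, 0.0971)

1 0.5459 2->1
final: 1 -1.0733 0.0971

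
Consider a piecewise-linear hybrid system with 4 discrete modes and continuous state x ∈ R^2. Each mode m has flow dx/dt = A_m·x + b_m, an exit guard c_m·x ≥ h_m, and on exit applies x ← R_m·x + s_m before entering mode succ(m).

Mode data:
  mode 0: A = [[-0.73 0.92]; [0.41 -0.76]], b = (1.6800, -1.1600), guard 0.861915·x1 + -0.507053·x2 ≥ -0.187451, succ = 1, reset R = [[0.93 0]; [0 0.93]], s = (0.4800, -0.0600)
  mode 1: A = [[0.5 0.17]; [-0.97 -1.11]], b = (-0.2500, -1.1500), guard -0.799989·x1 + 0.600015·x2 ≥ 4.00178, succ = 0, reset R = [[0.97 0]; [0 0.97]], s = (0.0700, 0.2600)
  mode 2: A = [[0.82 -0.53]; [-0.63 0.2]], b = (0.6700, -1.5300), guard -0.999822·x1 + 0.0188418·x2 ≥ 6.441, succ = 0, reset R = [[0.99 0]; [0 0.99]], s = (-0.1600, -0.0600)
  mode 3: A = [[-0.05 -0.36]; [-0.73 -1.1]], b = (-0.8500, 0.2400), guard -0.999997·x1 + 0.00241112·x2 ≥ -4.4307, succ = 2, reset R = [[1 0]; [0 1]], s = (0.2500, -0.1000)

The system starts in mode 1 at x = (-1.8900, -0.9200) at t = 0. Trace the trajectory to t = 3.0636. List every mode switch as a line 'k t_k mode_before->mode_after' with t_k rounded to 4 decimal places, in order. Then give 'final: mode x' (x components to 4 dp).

Mode 1: guard c·x = 4.0018 hit at Δt = 1.3293 (t = 1.3293), x⁻ = (-4.1420, 1.1470) → reset → x⁺ = (-3.9477, 1.3726), jump to mode 0
Mode 0: guard c·x = -0.1875 hit at Δt = 1.0461 (t = 2.3754), x⁻ = (-0.6454, -0.7274) → reset → x⁺ = (-0.1202, -0.7364), jump to mode 1
Mode 1: flow for 0.6882 to horizon, guard not reached → x = (-0.4816, -0.7502)

1 1.3293 1->0
2 2.3754 0->1
final: 1 -0.4816 -0.7502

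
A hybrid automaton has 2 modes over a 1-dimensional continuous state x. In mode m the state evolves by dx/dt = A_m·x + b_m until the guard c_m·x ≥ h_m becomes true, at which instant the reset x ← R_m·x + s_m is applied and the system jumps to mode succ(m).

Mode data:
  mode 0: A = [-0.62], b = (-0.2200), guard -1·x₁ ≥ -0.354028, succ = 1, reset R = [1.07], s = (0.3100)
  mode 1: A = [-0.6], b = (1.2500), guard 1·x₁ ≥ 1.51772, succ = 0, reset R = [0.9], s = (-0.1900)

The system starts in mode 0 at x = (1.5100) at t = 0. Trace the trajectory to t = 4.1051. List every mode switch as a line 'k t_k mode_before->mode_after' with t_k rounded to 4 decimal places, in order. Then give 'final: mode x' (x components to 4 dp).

Mode 0: guard c·x = -0.3540 hit at Δt = 1.5601 (t = 1.5601), x⁻ = (0.3540) → reset → x⁺ = (0.6888), jump to mode 1
Mode 1: guard c·x = 1.5177 hit at Δt = 1.5040 (t = 3.0641), x⁻ = (1.5177) → reset → x⁺ = (1.1759), jump to mode 0
Mode 0: flow for 1.0410 to horizon, guard not reached → x = (0.4480)

1 1.5601 0->1
2 3.0641 1->0
final: 0 0.4480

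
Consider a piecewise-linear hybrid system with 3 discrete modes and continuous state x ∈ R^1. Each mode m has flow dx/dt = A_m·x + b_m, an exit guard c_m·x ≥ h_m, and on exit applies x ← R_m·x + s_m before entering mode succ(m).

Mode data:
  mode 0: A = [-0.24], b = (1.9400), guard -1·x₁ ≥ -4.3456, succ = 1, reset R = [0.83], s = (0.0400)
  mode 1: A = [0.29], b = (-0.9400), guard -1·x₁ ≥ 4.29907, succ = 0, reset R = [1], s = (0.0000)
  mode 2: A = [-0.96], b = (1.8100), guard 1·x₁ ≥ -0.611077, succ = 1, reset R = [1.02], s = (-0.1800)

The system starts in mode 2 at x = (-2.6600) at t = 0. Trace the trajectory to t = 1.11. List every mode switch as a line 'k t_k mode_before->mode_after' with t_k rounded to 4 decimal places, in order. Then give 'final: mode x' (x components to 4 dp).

Mode 2: guard c·x = -0.6111 hit at Δt = 0.6242 (t = 0.6242), x⁻ = (-0.6111) → reset → x⁺ = (-0.8033), jump to mode 1
Mode 1: flow for 0.4858 to horizon, guard not reached → x = (-1.4152)

1 0.6242 2->1
final: 1 -1.4152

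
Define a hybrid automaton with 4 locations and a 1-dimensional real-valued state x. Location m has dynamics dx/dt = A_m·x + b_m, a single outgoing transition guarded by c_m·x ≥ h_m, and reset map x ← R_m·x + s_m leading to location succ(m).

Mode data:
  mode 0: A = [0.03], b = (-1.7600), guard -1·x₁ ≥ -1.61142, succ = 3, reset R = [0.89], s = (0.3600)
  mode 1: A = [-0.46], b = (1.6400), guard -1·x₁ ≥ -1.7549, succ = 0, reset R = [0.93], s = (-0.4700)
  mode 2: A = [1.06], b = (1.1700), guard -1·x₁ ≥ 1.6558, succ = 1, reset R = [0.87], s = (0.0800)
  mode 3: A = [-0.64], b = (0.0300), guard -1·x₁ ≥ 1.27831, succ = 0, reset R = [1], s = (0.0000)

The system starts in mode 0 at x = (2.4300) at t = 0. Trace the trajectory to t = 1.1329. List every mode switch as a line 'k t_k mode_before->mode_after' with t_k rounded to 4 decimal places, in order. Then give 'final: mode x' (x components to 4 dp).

Mode 0: guard c·x = -1.6114 hit at Δt = 0.4817 (t = 0.4817), x⁻ = (1.6114) → reset → x⁺ = (1.7942), jump to mode 3
Mode 3: flow for 0.6512 to horizon, guard not reached → x = (1.1986)

1 0.4817 0->3
final: 3 1.1986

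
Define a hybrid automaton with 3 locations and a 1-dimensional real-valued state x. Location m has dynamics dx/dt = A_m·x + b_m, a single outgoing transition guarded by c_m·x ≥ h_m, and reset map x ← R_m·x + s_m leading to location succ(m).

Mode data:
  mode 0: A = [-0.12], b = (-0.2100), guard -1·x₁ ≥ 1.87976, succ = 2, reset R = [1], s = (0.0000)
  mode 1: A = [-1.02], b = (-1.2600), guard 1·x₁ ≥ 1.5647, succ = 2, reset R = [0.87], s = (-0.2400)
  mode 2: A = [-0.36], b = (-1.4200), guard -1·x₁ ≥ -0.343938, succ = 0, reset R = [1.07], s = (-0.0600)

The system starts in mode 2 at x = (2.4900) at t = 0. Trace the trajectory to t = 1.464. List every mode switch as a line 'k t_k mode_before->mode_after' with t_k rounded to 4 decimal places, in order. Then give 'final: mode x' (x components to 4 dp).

Mode 2: guard c·x = -0.3439 hit at Δt = 1.1271 (t = 1.1271), x⁻ = (0.3439) → reset → x⁺ = (0.3080), jump to mode 0
Mode 0: flow for 0.3369 to horizon, guard not reached → x = (0.2265)

1 1.1271 2->0
final: 0 0.2265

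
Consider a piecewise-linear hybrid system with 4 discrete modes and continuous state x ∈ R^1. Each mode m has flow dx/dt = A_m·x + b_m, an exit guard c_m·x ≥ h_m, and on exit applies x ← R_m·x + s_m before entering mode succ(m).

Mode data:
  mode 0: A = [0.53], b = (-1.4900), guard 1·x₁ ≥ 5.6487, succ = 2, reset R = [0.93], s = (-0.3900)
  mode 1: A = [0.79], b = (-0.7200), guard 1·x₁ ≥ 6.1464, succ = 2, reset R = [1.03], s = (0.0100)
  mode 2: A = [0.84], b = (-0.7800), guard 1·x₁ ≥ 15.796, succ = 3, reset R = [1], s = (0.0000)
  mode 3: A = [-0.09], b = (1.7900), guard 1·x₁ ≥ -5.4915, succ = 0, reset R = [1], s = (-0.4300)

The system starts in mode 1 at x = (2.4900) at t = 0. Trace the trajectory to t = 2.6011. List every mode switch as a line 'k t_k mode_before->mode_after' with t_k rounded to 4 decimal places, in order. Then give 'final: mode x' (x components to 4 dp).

1 1.5175 1->2
final: 2 14.3773

Mode 1: guard c·x = 6.1464 hit at Δt = 1.5175 (t = 1.5175), x⁻ = (6.1464) → reset → x⁺ = (6.3408), jump to mode 2
Mode 2: flow for 1.0836 to horizon, guard not reached → x = (14.3773)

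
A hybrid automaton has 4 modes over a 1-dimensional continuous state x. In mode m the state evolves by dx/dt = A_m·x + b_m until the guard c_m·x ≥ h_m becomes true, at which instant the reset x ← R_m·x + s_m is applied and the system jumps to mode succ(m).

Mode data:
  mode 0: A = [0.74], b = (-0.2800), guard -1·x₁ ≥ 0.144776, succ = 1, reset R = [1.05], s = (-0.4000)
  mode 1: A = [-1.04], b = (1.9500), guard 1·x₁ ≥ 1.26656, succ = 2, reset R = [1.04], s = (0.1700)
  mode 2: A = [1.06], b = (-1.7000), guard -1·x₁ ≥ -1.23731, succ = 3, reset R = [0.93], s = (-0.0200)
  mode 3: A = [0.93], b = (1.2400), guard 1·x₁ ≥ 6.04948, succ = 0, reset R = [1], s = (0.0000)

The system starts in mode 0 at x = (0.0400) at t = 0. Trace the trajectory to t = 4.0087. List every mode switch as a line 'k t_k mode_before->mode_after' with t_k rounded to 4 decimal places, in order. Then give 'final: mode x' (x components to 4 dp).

Mode 0: guard c·x = 0.1448 hit at Δt = 0.5888 (t = 0.5888), x⁻ = (-0.1448) → reset → x⁺ = (-0.5520), jump to mode 1
Mode 1: guard c·x = 1.2666 hit at Δt = 1.3303 (t = 1.9191), x⁻ = (1.2666) → reset → x⁺ = (1.4872), jump to mode 2
Mode 2: guard c·x = -1.2373 hit at Δt = 1.0807 (t = 2.9998), x⁻ = (1.2373) → reset → x⁺ = (1.1307), jump to mode 3
Mode 3: flow for 1.0089 to horizon, guard not reached → x = (4.9635)

1 0.5888 0->1
2 1.9191 1->2
3 2.9998 2->3
final: 3 4.9635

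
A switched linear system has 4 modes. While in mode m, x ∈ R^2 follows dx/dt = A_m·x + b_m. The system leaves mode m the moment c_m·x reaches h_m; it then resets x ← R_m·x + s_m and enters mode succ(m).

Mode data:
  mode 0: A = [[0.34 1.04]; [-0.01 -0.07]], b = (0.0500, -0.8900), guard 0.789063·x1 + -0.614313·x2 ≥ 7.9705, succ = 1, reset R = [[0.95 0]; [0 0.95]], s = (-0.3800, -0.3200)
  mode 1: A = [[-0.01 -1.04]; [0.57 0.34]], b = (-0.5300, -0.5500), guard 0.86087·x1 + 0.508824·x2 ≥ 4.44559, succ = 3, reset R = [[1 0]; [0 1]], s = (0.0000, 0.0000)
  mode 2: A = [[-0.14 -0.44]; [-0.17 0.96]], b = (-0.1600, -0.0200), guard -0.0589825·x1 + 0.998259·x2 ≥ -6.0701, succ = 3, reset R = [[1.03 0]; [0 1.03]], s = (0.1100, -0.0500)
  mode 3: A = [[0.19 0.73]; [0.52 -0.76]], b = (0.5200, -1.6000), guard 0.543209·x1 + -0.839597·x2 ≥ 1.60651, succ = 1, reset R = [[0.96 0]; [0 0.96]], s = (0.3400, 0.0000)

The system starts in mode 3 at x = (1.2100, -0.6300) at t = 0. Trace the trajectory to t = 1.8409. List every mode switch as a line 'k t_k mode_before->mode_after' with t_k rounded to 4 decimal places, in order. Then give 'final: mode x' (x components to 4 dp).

1 1.4313 3->1
final: 1 1.8780 -0.8849

Mode 3: guard c·x = 1.6065 hit at Δt = 1.4313 (t = 1.4313), x⁻ = (1.4269, -0.9903) → reset → x⁺ = (1.7098, -0.9507), jump to mode 1
Mode 1: flow for 0.4096 to horizon, guard not reached → x = (1.8780, -0.8849)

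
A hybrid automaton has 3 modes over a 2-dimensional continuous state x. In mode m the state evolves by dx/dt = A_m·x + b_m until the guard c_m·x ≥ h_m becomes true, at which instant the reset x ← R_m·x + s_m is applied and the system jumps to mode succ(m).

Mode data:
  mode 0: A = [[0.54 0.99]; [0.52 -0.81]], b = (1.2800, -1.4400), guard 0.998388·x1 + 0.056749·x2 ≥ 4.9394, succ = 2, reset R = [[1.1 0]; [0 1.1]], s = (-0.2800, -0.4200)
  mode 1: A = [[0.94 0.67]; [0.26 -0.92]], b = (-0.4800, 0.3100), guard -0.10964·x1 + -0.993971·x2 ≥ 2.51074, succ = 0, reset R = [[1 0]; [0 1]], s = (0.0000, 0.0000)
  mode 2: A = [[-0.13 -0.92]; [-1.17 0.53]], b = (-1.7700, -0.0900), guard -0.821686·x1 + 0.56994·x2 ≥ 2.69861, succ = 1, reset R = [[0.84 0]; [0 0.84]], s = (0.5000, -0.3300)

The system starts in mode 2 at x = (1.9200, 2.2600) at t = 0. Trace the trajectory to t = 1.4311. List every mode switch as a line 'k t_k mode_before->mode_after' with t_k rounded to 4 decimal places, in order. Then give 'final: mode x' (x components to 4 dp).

1 0.8194 2->1
final: 1 -0.5093 1.2681

Mode 2: guard c·x = 2.6986 hit at Δt = 0.8194 (t = 0.8194), x⁻ = (-1.2921, 2.8721) → reset → x⁺ = (-0.5854, 2.0825), jump to mode 1
Mode 1: flow for 0.6117 to horizon, guard not reached → x = (-0.5093, 1.2681)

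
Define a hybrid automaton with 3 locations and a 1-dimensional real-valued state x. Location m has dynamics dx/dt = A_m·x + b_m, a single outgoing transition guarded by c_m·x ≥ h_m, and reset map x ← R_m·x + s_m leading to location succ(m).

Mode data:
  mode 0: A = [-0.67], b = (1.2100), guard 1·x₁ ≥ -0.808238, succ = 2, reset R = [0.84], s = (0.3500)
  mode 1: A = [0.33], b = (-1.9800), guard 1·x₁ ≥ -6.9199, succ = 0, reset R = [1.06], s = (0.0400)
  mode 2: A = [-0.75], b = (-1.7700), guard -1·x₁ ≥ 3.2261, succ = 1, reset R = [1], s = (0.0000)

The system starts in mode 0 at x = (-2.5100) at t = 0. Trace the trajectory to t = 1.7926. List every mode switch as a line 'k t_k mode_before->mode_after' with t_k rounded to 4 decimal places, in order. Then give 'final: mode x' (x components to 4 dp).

1 0.7483 0->2
final: 2 -1.4319

Mode 0: guard c·x = -0.8082 hit at Δt = 0.7483 (t = 0.7483), x⁻ = (-0.8082) → reset → x⁺ = (-0.3289), jump to mode 2
Mode 2: flow for 1.0443 to horizon, guard not reached → x = (-1.4319)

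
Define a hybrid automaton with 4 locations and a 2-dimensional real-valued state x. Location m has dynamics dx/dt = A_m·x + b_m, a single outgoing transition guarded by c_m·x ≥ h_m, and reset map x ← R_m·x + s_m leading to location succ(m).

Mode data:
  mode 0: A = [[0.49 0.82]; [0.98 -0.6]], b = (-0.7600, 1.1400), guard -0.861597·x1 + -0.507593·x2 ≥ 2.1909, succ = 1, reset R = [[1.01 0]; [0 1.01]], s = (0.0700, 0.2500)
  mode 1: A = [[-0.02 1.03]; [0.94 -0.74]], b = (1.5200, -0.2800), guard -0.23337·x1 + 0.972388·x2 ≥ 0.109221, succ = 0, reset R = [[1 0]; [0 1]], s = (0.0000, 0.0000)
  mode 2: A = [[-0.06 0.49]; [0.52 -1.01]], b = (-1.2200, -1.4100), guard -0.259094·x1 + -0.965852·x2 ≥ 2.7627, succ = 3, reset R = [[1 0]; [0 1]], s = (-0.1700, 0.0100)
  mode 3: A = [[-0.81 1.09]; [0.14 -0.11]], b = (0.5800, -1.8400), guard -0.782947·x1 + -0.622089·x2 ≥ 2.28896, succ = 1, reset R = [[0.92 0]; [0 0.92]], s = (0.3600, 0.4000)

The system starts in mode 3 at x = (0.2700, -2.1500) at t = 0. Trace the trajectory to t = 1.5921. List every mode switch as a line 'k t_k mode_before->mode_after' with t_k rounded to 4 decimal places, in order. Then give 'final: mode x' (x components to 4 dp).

1 0.4543 3->1
final: 1 -0.6211 -1.5545

Mode 3: guard c·x = 2.2890 hit at Δt = 0.4543 (t = 0.4543), x⁻ = (-0.6414, -2.8722) → reset → x⁺ = (-0.2301, -2.2424), jump to mode 1
Mode 1: flow for 1.1378 to horizon, guard not reached → x = (-0.6211, -1.5545)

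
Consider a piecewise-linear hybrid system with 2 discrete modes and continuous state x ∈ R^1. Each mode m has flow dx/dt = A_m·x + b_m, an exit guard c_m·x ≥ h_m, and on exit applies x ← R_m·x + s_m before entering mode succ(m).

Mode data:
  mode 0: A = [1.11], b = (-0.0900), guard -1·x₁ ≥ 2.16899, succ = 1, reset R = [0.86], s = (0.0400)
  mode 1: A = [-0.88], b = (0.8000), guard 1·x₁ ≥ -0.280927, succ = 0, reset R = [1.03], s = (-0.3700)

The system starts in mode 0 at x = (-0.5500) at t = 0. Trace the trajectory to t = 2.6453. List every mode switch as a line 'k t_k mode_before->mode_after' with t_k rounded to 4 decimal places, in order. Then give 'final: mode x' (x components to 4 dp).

Mode 0: guard c·x = 2.1690 hit at Δt = 1.1453 (t = 1.1453), x⁻ = (-2.1690) → reset → x⁺ = (-1.8253), jump to mode 1
Mode 1: guard c·x = -0.2809 hit at Δt = 0.9454 (t = 2.0907), x⁻ = (-0.2809) → reset → x⁺ = (-0.6594), jump to mode 0
Mode 0: flow for 0.5546 to horizon, guard not reached → x = (-1.2893)

1 1.1453 0->1
2 2.0907 1->0
final: 0 -1.2893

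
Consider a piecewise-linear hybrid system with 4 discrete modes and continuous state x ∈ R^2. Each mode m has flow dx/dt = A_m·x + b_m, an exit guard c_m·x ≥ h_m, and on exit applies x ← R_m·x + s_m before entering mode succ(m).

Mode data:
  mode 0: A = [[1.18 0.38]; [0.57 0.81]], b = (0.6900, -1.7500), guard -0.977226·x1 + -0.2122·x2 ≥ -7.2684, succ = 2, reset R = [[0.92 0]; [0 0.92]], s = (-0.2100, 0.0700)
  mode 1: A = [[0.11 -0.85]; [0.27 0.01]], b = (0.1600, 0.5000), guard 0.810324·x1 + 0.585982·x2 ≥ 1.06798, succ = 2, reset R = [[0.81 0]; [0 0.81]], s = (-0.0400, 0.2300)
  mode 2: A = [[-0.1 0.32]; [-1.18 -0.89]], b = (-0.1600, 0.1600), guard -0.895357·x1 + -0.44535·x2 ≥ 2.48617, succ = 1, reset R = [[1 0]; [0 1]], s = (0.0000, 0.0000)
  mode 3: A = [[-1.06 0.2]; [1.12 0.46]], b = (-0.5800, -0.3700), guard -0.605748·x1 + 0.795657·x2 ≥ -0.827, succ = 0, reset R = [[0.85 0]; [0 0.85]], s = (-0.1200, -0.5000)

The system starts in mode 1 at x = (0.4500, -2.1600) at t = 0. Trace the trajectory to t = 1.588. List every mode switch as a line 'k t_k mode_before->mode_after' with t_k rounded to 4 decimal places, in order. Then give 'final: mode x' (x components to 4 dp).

Mode 1: guard c·x = 1.0680 hit at Δt = 0.9944 (t = 0.9944), x⁻ = (2.2614, -1.3047) → reset → x⁺ = (1.7918, -0.8268), jump to mode 2
Mode 2: flow for 0.5936 to horizon, guard not reached → x = (1.3943, -1.2737)

1 0.9944 1->2
final: 2 1.3943 -1.2737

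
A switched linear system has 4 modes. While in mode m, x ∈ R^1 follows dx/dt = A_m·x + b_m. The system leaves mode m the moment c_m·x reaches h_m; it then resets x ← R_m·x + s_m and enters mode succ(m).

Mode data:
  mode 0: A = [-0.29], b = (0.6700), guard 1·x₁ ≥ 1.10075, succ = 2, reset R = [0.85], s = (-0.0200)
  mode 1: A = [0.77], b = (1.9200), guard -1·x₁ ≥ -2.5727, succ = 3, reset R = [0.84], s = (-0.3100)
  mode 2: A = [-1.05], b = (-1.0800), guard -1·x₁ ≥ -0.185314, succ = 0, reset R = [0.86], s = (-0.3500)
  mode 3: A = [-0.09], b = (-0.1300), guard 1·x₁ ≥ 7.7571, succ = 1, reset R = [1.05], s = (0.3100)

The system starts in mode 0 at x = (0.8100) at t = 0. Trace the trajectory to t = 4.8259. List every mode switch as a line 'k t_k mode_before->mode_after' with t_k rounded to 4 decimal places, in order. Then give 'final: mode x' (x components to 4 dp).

Mode 0: guard c·x = 1.1007 hit at Δt = 0.7428 (t = 0.7428), x⁻ = (1.1007) → reset → x⁺ = (0.9156), jump to mode 2
Mode 2: guard c·x = -0.1853 hit at Δt = 0.4486 (t = 1.1914), x⁻ = (0.1853) → reset → x⁺ = (-0.1906), jump to mode 0
Mode 0: guard c·x = 1.1007 hit at Δt = 2.5048 (t = 3.6962), x⁻ = (1.1007) → reset → x⁺ = (0.9156), jump to mode 2
Mode 2: guard c·x = -0.1853 hit at Δt = 0.4486 (t = 4.1448), x⁻ = (0.1853) → reset → x⁺ = (-0.1906), jump to mode 0
Mode 0: flow for 0.6811 to horizon, guard not reached → x = (0.2576)

1 0.7428 0->2
2 1.1914 2->0
3 3.6962 0->2
4 4.1448 2->0
final: 0 0.2576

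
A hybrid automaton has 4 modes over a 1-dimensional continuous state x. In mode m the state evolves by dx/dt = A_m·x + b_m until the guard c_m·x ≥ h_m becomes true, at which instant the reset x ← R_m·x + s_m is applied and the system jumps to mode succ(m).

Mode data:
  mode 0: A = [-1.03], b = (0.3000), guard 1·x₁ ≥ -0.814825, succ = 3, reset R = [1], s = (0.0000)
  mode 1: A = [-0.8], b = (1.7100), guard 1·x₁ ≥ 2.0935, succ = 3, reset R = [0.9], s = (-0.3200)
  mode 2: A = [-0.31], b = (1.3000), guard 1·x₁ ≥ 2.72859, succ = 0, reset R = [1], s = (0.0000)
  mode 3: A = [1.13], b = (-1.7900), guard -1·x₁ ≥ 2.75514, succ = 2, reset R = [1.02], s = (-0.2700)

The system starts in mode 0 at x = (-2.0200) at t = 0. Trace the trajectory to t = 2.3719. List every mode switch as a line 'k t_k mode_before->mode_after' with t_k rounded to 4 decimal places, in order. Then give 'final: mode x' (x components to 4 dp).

Mode 0: guard c·x = -0.8148 hit at Δt = 0.7155 (t = 0.7155), x⁻ = (-0.8148) → reset → x⁺ = (-0.8148), jump to mode 3
Mode 3: guard c·x = 2.7551 hit at Δt = 0.5245 (t = 1.2400), x⁻ = (-2.7551) → reset → x⁺ = (-3.0802), jump to mode 2
Mode 2: flow for 1.1319 to horizon, guard not reached → x = (-0.9276)

1 0.7155 0->3
2 1.2400 3->2
final: 2 -0.9276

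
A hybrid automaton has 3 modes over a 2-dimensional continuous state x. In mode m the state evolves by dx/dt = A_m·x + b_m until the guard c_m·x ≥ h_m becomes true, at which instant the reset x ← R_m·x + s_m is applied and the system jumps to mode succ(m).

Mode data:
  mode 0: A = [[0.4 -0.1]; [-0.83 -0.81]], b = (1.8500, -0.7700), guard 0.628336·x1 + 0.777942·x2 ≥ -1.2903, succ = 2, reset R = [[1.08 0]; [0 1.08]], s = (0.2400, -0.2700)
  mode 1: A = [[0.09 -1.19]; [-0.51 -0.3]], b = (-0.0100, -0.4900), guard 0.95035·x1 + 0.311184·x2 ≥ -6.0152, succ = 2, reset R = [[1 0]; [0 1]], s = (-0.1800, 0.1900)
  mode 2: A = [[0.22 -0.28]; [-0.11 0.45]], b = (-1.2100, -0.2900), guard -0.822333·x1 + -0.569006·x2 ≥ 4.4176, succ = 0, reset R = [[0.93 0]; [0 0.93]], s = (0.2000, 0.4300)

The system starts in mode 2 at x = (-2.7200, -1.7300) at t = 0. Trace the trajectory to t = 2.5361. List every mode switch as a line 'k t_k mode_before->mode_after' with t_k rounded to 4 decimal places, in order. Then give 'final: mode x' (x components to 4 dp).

Mode 2: guard c·x = 4.4176 hit at Δt = 0.7506 (t = 0.7506), x⁻ = (-3.7319, -2.3703) → reset → x⁺ = (-3.2707, -1.7744), jump to mode 0
Mode 0: guard c·x = -1.2903 hit at Δt = 1.0444 (t = 1.7950), x⁻ = (-2.4933, 0.3552) → reset → x⁺ = (-2.4528, 0.1136), jump to mode 2
Mode 2: flow for 0.7411 to horizon, guard not reached → x = (-3.8939, 0.2047)

1 0.7506 2->0
2 1.7950 0->2
final: 2 -3.8939 0.2047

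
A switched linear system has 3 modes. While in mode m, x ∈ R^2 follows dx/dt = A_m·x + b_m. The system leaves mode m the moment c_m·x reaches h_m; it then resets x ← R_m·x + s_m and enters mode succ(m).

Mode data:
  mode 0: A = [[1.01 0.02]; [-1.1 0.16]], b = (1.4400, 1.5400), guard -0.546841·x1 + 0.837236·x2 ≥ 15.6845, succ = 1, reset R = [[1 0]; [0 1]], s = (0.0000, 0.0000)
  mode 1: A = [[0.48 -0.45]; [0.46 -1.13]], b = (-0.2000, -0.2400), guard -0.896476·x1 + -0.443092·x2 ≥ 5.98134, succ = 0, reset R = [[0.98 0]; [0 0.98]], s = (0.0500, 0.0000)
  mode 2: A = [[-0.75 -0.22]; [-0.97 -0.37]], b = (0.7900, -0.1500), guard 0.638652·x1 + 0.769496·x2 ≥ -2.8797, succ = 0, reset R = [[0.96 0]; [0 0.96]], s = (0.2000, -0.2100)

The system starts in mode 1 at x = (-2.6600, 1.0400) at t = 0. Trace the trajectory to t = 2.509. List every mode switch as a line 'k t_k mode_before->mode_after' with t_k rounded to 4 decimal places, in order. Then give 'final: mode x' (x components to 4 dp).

Mode 1: guard c·x = 5.9813 hit at Δt = 1.5994 (t = 1.5994), x⁻ = (-5.8817, -1.5991) → reset → x⁺ = (-5.7140, -1.5671), jump to mode 0
Mode 0: flow for 0.9096 to horizon, guard not reached → x = (-12.1078, 8.7066)

1 1.5994 1->0
final: 0 -12.1078 8.7066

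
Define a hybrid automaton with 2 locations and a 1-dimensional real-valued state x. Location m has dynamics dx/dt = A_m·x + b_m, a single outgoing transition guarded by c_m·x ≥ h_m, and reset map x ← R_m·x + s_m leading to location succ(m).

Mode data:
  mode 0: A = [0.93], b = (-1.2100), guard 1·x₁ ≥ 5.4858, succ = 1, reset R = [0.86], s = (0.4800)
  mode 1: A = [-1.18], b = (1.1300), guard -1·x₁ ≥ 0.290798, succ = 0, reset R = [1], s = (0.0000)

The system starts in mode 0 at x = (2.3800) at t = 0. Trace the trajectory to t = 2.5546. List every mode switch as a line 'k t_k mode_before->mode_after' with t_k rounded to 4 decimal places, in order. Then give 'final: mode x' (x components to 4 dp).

Mode 0: guard c·x = 5.4858 hit at Δt = 1.4575 (t = 1.4575), x⁻ = (5.4858) → reset → x⁺ = (5.1978), jump to mode 1
Mode 1: flow for 1.0971 to horizon, guard not reached → x = (2.1195)

1 1.4575 0->1
final: 1 2.1195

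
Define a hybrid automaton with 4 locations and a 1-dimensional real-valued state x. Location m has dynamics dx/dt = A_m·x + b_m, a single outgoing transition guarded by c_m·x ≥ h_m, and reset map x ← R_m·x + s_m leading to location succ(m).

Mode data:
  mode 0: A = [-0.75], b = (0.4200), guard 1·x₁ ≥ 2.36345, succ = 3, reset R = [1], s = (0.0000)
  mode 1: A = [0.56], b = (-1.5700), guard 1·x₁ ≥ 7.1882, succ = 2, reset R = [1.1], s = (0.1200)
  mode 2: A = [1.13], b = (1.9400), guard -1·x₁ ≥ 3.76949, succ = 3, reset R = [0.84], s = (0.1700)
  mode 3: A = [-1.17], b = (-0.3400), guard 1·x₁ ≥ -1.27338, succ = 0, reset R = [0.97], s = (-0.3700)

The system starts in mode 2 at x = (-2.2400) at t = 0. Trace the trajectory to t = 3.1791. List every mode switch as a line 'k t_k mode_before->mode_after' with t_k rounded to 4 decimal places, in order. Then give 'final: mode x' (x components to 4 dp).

1 1.2097 2->3
2 2.0753 3->0
final: 0 -0.3862

Mode 2: guard c·x = 3.7695 hit at Δt = 1.2097 (t = 1.2097), x⁻ = (-3.7695) → reset → x⁺ = (-2.9964), jump to mode 3
Mode 3: guard c·x = -1.2734 hit at Δt = 0.8656 (t = 2.0753), x⁻ = (-1.2734) → reset → x⁺ = (-1.6052), jump to mode 0
Mode 0: flow for 1.1038 to horizon, guard not reached → x = (-0.3862)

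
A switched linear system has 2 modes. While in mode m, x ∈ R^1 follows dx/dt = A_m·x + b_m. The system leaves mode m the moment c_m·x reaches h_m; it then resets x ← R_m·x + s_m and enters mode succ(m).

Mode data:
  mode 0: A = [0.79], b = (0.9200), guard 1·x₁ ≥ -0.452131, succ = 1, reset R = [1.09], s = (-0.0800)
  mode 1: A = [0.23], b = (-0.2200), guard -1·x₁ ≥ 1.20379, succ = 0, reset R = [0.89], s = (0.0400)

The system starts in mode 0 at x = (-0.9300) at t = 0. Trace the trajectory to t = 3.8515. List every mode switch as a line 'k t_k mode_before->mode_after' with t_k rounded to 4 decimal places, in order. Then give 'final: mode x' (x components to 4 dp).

1 1.4063 0->1
2 2.9081 1->0
final: 0 -0.8839

Mode 0: guard c·x = -0.4521 hit at Δt = 1.4063 (t = 1.4063), x⁻ = (-0.4521) → reset → x⁺ = (-0.5728), jump to mode 1
Mode 1: guard c·x = 1.2038 hit at Δt = 1.5018 (t = 2.9081), x⁻ = (-1.2038) → reset → x⁺ = (-1.0314), jump to mode 0
Mode 0: flow for 0.9434 to horizon, guard not reached → x = (-0.8839)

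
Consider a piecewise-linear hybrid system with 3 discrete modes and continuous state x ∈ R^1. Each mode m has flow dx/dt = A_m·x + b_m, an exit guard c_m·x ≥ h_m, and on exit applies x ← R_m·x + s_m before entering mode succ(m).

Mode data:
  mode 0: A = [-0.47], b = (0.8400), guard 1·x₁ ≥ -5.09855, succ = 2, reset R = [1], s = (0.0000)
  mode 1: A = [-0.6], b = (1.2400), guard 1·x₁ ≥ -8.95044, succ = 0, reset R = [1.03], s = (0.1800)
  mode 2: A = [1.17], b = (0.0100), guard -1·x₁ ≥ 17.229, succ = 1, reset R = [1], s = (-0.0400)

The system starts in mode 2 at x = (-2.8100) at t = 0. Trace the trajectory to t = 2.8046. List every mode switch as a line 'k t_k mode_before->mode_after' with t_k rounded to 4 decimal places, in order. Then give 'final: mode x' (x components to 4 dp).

Mode 2: guard c·x = 17.2290 hit at Δt = 1.5521 (t = 1.5521), x⁻ = (-17.2290) → reset → x⁺ = (-17.2690), jump to mode 1
Mode 1: guard c·x = -8.9504 hit at Δt = 0.9375 (t = 2.4896), x⁻ = (-8.9504) → reset → x⁺ = (-9.0390), jump to mode 0
Mode 0: flow for 0.3150 to horizon, guard not reached → x = (-7.5492)

1 1.5521 2->1
2 2.4896 1->0
final: 0 -7.5492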